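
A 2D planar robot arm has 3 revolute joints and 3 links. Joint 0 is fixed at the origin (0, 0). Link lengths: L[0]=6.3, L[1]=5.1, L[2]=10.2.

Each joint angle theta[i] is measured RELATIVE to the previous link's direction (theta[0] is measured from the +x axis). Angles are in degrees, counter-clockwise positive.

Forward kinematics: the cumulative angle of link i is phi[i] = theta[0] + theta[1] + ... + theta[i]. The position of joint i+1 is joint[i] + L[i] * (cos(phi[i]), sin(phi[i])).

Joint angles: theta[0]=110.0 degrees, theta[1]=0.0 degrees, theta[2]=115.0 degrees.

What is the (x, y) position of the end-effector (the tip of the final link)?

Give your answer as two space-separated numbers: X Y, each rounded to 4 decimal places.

Answer: -11.1115 3.5000

Derivation:
joint[0] = (0.0000, 0.0000)  (base)
link 0: phi[0] = 110 = 110 deg
  cos(110 deg) = -0.3420, sin(110 deg) = 0.9397
  joint[1] = (0.0000, 0.0000) + 6.3 * (-0.3420, 0.9397) = (0.0000 + -2.1547, 0.0000 + 5.9201) = (-2.1547, 5.9201)
link 1: phi[1] = 110 + 0 = 110 deg
  cos(110 deg) = -0.3420, sin(110 deg) = 0.9397
  joint[2] = (-2.1547, 5.9201) + 5.1 * (-0.3420, 0.9397) = (-2.1547 + -1.7443, 5.9201 + 4.7924) = (-3.8990, 10.7125)
link 2: phi[2] = 110 + 0 + 115 = 225 deg
  cos(225 deg) = -0.7071, sin(225 deg) = -0.7071
  joint[3] = (-3.8990, 10.7125) + 10.2 * (-0.7071, -0.7071) = (-3.8990 + -7.2125, 10.7125 + -7.2125) = (-11.1115, 3.5000)
End effector: (-11.1115, 3.5000)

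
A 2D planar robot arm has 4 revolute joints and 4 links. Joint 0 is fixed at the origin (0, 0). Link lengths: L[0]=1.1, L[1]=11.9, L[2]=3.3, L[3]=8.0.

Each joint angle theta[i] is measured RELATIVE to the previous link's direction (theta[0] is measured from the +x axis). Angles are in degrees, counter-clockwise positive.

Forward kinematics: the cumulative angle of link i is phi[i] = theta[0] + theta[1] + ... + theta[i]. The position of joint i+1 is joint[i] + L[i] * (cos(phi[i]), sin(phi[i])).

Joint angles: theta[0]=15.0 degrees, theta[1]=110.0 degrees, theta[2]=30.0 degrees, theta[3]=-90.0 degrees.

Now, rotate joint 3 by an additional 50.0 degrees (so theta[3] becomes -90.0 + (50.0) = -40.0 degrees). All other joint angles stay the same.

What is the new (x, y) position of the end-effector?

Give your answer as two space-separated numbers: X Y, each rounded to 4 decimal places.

joint[0] = (0.0000, 0.0000)  (base)
link 0: phi[0] = 15 = 15 deg
  cos(15 deg) = 0.9659, sin(15 deg) = 0.2588
  joint[1] = (0.0000, 0.0000) + 1.1 * (0.9659, 0.2588) = (0.0000 + 1.0625, 0.0000 + 0.2847) = (1.0625, 0.2847)
link 1: phi[1] = 15 + 110 = 125 deg
  cos(125 deg) = -0.5736, sin(125 deg) = 0.8192
  joint[2] = (1.0625, 0.2847) + 11.9 * (-0.5736, 0.8192) = (1.0625 + -6.8256, 0.2847 + 9.7479) = (-5.7630, 10.0326)
link 2: phi[2] = 15 + 110 + 30 = 155 deg
  cos(155 deg) = -0.9063, sin(155 deg) = 0.4226
  joint[3] = (-5.7630, 10.0326) + 3.3 * (-0.9063, 0.4226) = (-5.7630 + -2.9908, 10.0326 + 1.3946) = (-8.7539, 11.4273)
link 3: phi[3] = 15 + 110 + 30 + -40 = 115 deg
  cos(115 deg) = -0.4226, sin(115 deg) = 0.9063
  joint[4] = (-8.7539, 11.4273) + 8 * (-0.4226, 0.9063) = (-8.7539 + -3.3809, 11.4273 + 7.2505) = (-12.1348, 18.6777)
End effector: (-12.1348, 18.6777)

Answer: -12.1348 18.6777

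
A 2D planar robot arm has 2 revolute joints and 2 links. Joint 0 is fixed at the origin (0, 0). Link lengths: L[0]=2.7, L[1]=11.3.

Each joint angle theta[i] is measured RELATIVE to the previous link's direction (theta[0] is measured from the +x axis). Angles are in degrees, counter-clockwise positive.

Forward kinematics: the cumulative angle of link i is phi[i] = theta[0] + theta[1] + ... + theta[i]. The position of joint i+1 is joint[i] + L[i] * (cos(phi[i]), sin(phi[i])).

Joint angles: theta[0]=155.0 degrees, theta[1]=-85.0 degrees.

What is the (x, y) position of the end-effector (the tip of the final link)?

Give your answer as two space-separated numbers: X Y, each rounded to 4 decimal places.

Answer: 1.4178 11.7596

Derivation:
joint[0] = (0.0000, 0.0000)  (base)
link 0: phi[0] = 155 = 155 deg
  cos(155 deg) = -0.9063, sin(155 deg) = 0.4226
  joint[1] = (0.0000, 0.0000) + 2.7 * (-0.9063, 0.4226) = (0.0000 + -2.4470, 0.0000 + 1.1411) = (-2.4470, 1.1411)
link 1: phi[1] = 155 + -85 = 70 deg
  cos(70 deg) = 0.3420, sin(70 deg) = 0.9397
  joint[2] = (-2.4470, 1.1411) + 11.3 * (0.3420, 0.9397) = (-2.4470 + 3.8648, 1.1411 + 10.6185) = (1.4178, 11.7596)
End effector: (1.4178, 11.7596)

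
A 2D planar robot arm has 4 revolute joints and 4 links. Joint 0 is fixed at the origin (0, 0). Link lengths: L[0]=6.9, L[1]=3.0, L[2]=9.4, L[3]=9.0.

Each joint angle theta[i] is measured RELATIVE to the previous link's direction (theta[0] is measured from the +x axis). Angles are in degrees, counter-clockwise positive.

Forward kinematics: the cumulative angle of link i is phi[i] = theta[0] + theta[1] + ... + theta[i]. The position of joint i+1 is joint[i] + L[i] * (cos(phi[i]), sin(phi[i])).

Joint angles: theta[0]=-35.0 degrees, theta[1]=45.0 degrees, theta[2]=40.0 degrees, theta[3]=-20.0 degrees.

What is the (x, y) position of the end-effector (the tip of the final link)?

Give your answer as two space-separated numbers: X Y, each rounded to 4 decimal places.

Answer: 22.4430 8.2641

Derivation:
joint[0] = (0.0000, 0.0000)  (base)
link 0: phi[0] = -35 = -35 deg
  cos(-35 deg) = 0.8192, sin(-35 deg) = -0.5736
  joint[1] = (0.0000, 0.0000) + 6.9 * (0.8192, -0.5736) = (0.0000 + 5.6521, 0.0000 + -3.9577) = (5.6521, -3.9577)
link 1: phi[1] = -35 + 45 = 10 deg
  cos(10 deg) = 0.9848, sin(10 deg) = 0.1736
  joint[2] = (5.6521, -3.9577) + 3 * (0.9848, 0.1736) = (5.6521 + 2.9544, -3.9577 + 0.5209) = (8.6066, -3.4367)
link 2: phi[2] = -35 + 45 + 40 = 50 deg
  cos(50 deg) = 0.6428, sin(50 deg) = 0.7660
  joint[3] = (8.6066, -3.4367) + 9.4 * (0.6428, 0.7660) = (8.6066 + 6.0422, -3.4367 + 7.2008) = (14.6488, 3.7641)
link 3: phi[3] = -35 + 45 + 40 + -20 = 30 deg
  cos(30 deg) = 0.8660, sin(30 deg) = 0.5000
  joint[4] = (14.6488, 3.7641) + 9 * (0.8660, 0.5000) = (14.6488 + 7.7942, 3.7641 + 4.5000) = (22.4430, 8.2641)
End effector: (22.4430, 8.2641)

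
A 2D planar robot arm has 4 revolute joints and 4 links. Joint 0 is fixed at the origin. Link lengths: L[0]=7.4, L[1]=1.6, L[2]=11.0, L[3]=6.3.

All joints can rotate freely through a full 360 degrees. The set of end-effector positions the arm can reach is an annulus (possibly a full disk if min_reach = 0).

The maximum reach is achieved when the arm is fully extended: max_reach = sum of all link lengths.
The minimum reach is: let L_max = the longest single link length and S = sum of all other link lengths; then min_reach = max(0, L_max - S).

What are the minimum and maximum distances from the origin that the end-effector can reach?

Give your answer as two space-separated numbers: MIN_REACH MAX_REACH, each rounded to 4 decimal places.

Answer: 0.0000 26.3000

Derivation:
Link lengths: [7.4, 1.6, 11.0, 6.3]
max_reach = 7.4 + 1.6 + 11 + 6.3 = 26.3
L_max = max([7.4, 1.6, 11.0, 6.3]) = 11
S (sum of others) = 26.3 - 11 = 15.3
min_reach = max(0, 11 - 15.3) = max(0, -4.3) = 0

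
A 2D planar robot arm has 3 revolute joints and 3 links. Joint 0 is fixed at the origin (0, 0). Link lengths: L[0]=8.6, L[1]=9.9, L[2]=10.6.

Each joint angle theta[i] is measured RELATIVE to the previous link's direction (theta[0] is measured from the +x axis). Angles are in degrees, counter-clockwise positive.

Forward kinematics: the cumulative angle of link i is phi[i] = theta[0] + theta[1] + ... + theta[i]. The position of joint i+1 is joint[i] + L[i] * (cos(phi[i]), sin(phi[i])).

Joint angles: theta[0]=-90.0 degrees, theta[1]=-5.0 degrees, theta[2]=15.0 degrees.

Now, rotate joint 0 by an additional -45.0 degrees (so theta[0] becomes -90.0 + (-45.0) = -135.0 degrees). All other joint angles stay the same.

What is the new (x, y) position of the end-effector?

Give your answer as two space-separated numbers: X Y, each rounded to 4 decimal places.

Answer: -19.7449 -21.1277

Derivation:
joint[0] = (0.0000, 0.0000)  (base)
link 0: phi[0] = -135 = -135 deg
  cos(-135 deg) = -0.7071, sin(-135 deg) = -0.7071
  joint[1] = (0.0000, 0.0000) + 8.6 * (-0.7071, -0.7071) = (0.0000 + -6.0811, 0.0000 + -6.0811) = (-6.0811, -6.0811)
link 1: phi[1] = -135 + -5 = -140 deg
  cos(-140 deg) = -0.7660, sin(-140 deg) = -0.6428
  joint[2] = (-6.0811, -6.0811) + 9.9 * (-0.7660, -0.6428) = (-6.0811 + -7.5838, -6.0811 + -6.3636) = (-13.6650, -12.4447)
link 2: phi[2] = -135 + -5 + 15 = -125 deg
  cos(-125 deg) = -0.5736, sin(-125 deg) = -0.8192
  joint[3] = (-13.6650, -12.4447) + 10.6 * (-0.5736, -0.8192) = (-13.6650 + -6.0799, -12.4447 + -8.6830) = (-19.7449, -21.1277)
End effector: (-19.7449, -21.1277)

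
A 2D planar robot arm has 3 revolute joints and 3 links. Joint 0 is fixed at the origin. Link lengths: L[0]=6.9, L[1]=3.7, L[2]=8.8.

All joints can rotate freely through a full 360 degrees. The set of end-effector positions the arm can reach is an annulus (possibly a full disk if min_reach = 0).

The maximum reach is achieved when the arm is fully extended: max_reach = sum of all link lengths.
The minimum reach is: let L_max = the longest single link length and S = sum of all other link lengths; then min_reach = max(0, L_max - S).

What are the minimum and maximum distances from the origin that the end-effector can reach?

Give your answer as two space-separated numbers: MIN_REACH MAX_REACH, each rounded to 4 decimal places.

Answer: 0.0000 19.4000

Derivation:
Link lengths: [6.9, 3.7, 8.8]
max_reach = 6.9 + 3.7 + 8.8 = 19.4
L_max = max([6.9, 3.7, 8.8]) = 8.8
S (sum of others) = 19.4 - 8.8 = 10.6
min_reach = max(0, 8.8 - 10.6) = max(0, -1.8) = 0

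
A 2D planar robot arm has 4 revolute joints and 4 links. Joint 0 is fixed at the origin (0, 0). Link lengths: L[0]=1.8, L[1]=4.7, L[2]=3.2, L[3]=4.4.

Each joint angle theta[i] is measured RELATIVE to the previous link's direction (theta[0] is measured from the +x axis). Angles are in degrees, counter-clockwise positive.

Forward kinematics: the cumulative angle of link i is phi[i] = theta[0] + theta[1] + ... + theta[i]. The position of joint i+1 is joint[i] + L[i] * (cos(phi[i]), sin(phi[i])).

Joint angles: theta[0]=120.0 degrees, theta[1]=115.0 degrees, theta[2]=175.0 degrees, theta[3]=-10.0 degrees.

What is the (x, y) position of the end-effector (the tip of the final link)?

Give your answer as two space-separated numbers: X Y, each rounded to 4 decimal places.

joint[0] = (0.0000, 0.0000)  (base)
link 0: phi[0] = 120 = 120 deg
  cos(120 deg) = -0.5000, sin(120 deg) = 0.8660
  joint[1] = (0.0000, 0.0000) + 1.8 * (-0.5000, 0.8660) = (0.0000 + -0.9000, 0.0000 + 1.5588) = (-0.9000, 1.5588)
link 1: phi[1] = 120 + 115 = 235 deg
  cos(235 deg) = -0.5736, sin(235 deg) = -0.8192
  joint[2] = (-0.9000, 1.5588) + 4.7 * (-0.5736, -0.8192) = (-0.9000 + -2.6958, 1.5588 + -3.8500) = (-3.5958, -2.2912)
link 2: phi[2] = 120 + 115 + 175 = 410 deg
  cos(410 deg) = 0.6428, sin(410 deg) = 0.7660
  joint[3] = (-3.5958, -2.2912) + 3.2 * (0.6428, 0.7660) = (-3.5958 + 2.0569, -2.2912 + 2.4513) = (-1.5389, 0.1602)
link 3: phi[3] = 120 + 115 + 175 + -10 = 400 deg
  cos(400 deg) = 0.7660, sin(400 deg) = 0.6428
  joint[4] = (-1.5389, 0.1602) + 4.4 * (0.7660, 0.6428) = (-1.5389 + 3.3706, 0.1602 + 2.8283) = (1.8317, 2.9884)
End effector: (1.8317, 2.9884)

Answer: 1.8317 2.9884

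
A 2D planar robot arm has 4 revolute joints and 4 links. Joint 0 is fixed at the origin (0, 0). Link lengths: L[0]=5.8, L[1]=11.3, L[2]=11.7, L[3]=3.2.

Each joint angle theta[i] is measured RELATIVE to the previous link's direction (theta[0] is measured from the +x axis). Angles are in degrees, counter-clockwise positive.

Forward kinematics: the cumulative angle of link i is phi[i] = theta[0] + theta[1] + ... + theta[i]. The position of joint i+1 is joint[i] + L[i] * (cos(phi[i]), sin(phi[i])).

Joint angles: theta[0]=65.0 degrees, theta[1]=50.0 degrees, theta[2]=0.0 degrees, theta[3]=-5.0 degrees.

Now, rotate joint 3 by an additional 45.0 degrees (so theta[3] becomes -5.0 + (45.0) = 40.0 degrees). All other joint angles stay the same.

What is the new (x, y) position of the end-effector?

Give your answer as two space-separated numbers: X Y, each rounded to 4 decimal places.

joint[0] = (0.0000, 0.0000)  (base)
link 0: phi[0] = 65 = 65 deg
  cos(65 deg) = 0.4226, sin(65 deg) = 0.9063
  joint[1] = (0.0000, 0.0000) + 5.8 * (0.4226, 0.9063) = (0.0000 + 2.4512, 0.0000 + 5.2566) = (2.4512, 5.2566)
link 1: phi[1] = 65 + 50 = 115 deg
  cos(115 deg) = -0.4226, sin(115 deg) = 0.9063
  joint[2] = (2.4512, 5.2566) + 11.3 * (-0.4226, 0.9063) = (2.4512 + -4.7756, 5.2566 + 10.2413) = (-2.3244, 15.4979)
link 2: phi[2] = 65 + 50 + 0 = 115 deg
  cos(115 deg) = -0.4226, sin(115 deg) = 0.9063
  joint[3] = (-2.3244, 15.4979) + 11.7 * (-0.4226, 0.9063) = (-2.3244 + -4.9446, 15.4979 + 10.6038) = (-7.2690, 26.1017)
link 3: phi[3] = 65 + 50 + 0 + 40 = 155 deg
  cos(155 deg) = -0.9063, sin(155 deg) = 0.4226
  joint[4] = (-7.2690, 26.1017) + 3.2 * (-0.9063, 0.4226) = (-7.2690 + -2.9002, 26.1017 + 1.3524) = (-10.1692, 27.4540)
End effector: (-10.1692, 27.4540)

Answer: -10.1692 27.4540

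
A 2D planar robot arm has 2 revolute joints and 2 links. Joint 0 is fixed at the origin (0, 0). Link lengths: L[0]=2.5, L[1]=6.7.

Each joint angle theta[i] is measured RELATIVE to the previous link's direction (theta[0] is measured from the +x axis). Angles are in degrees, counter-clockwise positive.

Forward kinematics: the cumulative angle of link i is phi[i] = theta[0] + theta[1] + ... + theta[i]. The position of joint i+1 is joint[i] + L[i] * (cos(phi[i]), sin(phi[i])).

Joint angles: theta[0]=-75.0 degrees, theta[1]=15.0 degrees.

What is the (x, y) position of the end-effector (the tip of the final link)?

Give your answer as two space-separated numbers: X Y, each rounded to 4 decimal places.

Answer: 3.9970 -8.2172

Derivation:
joint[0] = (0.0000, 0.0000)  (base)
link 0: phi[0] = -75 = -75 deg
  cos(-75 deg) = 0.2588, sin(-75 deg) = -0.9659
  joint[1] = (0.0000, 0.0000) + 2.5 * (0.2588, -0.9659) = (0.0000 + 0.6470, 0.0000 + -2.4148) = (0.6470, -2.4148)
link 1: phi[1] = -75 + 15 = -60 deg
  cos(-60 deg) = 0.5000, sin(-60 deg) = -0.8660
  joint[2] = (0.6470, -2.4148) + 6.7 * (0.5000, -0.8660) = (0.6470 + 3.3500, -2.4148 + -5.8024) = (3.9970, -8.2172)
End effector: (3.9970, -8.2172)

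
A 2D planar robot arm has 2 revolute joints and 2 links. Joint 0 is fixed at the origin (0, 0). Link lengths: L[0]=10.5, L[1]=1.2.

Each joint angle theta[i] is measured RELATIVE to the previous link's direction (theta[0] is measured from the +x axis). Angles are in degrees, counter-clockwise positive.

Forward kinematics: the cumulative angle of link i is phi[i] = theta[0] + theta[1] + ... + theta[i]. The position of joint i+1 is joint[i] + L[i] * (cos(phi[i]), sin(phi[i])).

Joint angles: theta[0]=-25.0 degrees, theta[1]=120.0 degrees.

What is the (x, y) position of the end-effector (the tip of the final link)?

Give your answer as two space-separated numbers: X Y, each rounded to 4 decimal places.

Answer: 9.4116 -3.2421

Derivation:
joint[0] = (0.0000, 0.0000)  (base)
link 0: phi[0] = -25 = -25 deg
  cos(-25 deg) = 0.9063, sin(-25 deg) = -0.4226
  joint[1] = (0.0000, 0.0000) + 10.5 * (0.9063, -0.4226) = (0.0000 + 9.5162, 0.0000 + -4.4375) = (9.5162, -4.4375)
link 1: phi[1] = -25 + 120 = 95 deg
  cos(95 deg) = -0.0872, sin(95 deg) = 0.9962
  joint[2] = (9.5162, -4.4375) + 1.2 * (-0.0872, 0.9962) = (9.5162 + -0.1046, -4.4375 + 1.1954) = (9.4116, -3.2421)
End effector: (9.4116, -3.2421)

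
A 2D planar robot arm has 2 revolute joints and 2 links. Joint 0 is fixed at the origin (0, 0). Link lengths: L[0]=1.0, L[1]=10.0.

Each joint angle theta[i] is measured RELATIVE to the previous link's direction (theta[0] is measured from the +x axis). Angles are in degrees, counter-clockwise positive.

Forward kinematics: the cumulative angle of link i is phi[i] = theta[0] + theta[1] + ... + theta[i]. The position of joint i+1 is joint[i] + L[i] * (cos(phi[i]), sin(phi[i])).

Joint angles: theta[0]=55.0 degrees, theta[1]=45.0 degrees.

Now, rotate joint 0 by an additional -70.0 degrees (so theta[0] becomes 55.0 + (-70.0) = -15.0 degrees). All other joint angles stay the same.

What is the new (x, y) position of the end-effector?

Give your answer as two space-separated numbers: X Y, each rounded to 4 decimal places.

Answer: 9.6262 4.7412

Derivation:
joint[0] = (0.0000, 0.0000)  (base)
link 0: phi[0] = -15 = -15 deg
  cos(-15 deg) = 0.9659, sin(-15 deg) = -0.2588
  joint[1] = (0.0000, 0.0000) + 1 * (0.9659, -0.2588) = (0.0000 + 0.9659, 0.0000 + -0.2588) = (0.9659, -0.2588)
link 1: phi[1] = -15 + 45 = 30 deg
  cos(30 deg) = 0.8660, sin(30 deg) = 0.5000
  joint[2] = (0.9659, -0.2588) + 10 * (0.8660, 0.5000) = (0.9659 + 8.6603, -0.2588 + 5.0000) = (9.6262, 4.7412)
End effector: (9.6262, 4.7412)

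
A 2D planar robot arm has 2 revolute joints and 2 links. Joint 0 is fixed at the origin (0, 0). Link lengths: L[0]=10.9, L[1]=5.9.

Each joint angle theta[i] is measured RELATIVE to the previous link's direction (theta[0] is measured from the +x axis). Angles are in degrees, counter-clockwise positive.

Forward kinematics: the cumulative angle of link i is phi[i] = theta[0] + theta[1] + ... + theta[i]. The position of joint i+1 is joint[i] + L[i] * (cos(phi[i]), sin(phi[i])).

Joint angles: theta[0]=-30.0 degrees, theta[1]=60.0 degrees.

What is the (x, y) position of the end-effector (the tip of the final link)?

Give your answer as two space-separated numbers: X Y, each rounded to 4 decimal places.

joint[0] = (0.0000, 0.0000)  (base)
link 0: phi[0] = -30 = -30 deg
  cos(-30 deg) = 0.8660, sin(-30 deg) = -0.5000
  joint[1] = (0.0000, 0.0000) + 10.9 * (0.8660, -0.5000) = (0.0000 + 9.4397, 0.0000 + -5.4500) = (9.4397, -5.4500)
link 1: phi[1] = -30 + 60 = 30 deg
  cos(30 deg) = 0.8660, sin(30 deg) = 0.5000
  joint[2] = (9.4397, -5.4500) + 5.9 * (0.8660, 0.5000) = (9.4397 + 5.1095, -5.4500 + 2.9500) = (14.5492, -2.5000)
End effector: (14.5492, -2.5000)

Answer: 14.5492 -2.5000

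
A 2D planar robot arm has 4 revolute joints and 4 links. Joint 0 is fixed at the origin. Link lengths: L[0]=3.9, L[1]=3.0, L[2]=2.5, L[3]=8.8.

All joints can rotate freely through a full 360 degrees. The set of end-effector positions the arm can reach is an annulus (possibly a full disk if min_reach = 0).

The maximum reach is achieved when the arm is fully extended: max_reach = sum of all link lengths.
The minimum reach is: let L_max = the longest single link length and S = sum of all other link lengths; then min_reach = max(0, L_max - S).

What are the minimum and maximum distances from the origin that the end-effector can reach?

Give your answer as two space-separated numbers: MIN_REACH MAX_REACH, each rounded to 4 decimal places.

Link lengths: [3.9, 3.0, 2.5, 8.8]
max_reach = 3.9 + 3 + 2.5 + 8.8 = 18.2
L_max = max([3.9, 3.0, 2.5, 8.8]) = 8.8
S (sum of others) = 18.2 - 8.8 = 9.4
min_reach = max(0, 8.8 - 9.4) = max(0, -0.6) = 0

Answer: 0.0000 18.2000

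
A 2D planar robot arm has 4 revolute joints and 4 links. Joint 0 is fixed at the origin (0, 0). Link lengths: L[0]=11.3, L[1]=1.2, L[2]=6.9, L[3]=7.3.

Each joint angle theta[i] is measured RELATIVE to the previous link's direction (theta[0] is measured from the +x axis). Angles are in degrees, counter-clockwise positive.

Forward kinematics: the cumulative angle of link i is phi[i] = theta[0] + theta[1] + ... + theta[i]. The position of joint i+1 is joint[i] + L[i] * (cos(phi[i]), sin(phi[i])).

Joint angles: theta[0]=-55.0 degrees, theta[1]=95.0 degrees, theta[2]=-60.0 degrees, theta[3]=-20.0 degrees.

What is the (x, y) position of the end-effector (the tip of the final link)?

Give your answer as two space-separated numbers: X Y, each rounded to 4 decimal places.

joint[0] = (0.0000, 0.0000)  (base)
link 0: phi[0] = -55 = -55 deg
  cos(-55 deg) = 0.5736, sin(-55 deg) = -0.8192
  joint[1] = (0.0000, 0.0000) + 11.3 * (0.5736, -0.8192) = (0.0000 + 6.4814, 0.0000 + -9.2564) = (6.4814, -9.2564)
link 1: phi[1] = -55 + 95 = 40 deg
  cos(40 deg) = 0.7660, sin(40 deg) = 0.6428
  joint[2] = (6.4814, -9.2564) + 1.2 * (0.7660, 0.6428) = (6.4814 + 0.9193, -9.2564 + 0.7713) = (7.4007, -8.4851)
link 2: phi[2] = -55 + 95 + -60 = -20 deg
  cos(-20 deg) = 0.9397, sin(-20 deg) = -0.3420
  joint[3] = (7.4007, -8.4851) + 6.9 * (0.9397, -0.3420) = (7.4007 + 6.4839, -8.4851 + -2.3599) = (13.8845, -10.8450)
link 3: phi[3] = -55 + 95 + -60 + -20 = -40 deg
  cos(-40 deg) = 0.7660, sin(-40 deg) = -0.6428
  joint[4] = (13.8845, -10.8450) + 7.3 * (0.7660, -0.6428) = (13.8845 + 5.5921, -10.8450 + -4.6923) = (19.4767, -15.5374)
End effector: (19.4767, -15.5374)

Answer: 19.4767 -15.5374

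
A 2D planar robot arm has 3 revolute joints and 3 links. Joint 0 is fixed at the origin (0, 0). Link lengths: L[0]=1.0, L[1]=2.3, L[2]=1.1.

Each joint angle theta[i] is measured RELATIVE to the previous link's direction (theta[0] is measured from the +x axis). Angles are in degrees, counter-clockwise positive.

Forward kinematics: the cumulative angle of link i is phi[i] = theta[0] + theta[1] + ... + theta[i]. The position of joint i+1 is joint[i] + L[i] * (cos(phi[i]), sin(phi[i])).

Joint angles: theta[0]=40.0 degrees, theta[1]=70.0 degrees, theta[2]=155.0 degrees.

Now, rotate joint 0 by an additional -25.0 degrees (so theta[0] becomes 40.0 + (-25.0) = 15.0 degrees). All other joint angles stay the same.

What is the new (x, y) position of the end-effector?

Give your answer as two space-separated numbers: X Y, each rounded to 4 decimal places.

Answer: 0.6164 1.5974

Derivation:
joint[0] = (0.0000, 0.0000)  (base)
link 0: phi[0] = 15 = 15 deg
  cos(15 deg) = 0.9659, sin(15 deg) = 0.2588
  joint[1] = (0.0000, 0.0000) + 1 * (0.9659, 0.2588) = (0.0000 + 0.9659, 0.0000 + 0.2588) = (0.9659, 0.2588)
link 1: phi[1] = 15 + 70 = 85 deg
  cos(85 deg) = 0.0872, sin(85 deg) = 0.9962
  joint[2] = (0.9659, 0.2588) + 2.3 * (0.0872, 0.9962) = (0.9659 + 0.2005, 0.2588 + 2.2912) = (1.1664, 2.5501)
link 2: phi[2] = 15 + 70 + 155 = 240 deg
  cos(240 deg) = -0.5000, sin(240 deg) = -0.8660
  joint[3] = (1.1664, 2.5501) + 1.1 * (-0.5000, -0.8660) = (1.1664 + -0.5500, 2.5501 + -0.9526) = (0.6164, 1.5974)
End effector: (0.6164, 1.5974)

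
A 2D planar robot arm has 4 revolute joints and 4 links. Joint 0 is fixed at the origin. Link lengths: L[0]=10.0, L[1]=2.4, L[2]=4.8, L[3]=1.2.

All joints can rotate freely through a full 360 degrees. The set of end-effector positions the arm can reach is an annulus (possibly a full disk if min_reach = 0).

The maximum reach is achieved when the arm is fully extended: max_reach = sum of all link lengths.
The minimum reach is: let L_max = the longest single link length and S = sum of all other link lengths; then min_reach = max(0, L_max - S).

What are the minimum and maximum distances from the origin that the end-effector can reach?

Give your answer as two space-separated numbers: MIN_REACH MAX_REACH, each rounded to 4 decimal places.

Link lengths: [10.0, 2.4, 4.8, 1.2]
max_reach = 10 + 2.4 + 4.8 + 1.2 = 18.4
L_max = max([10.0, 2.4, 4.8, 1.2]) = 10
S (sum of others) = 18.4 - 10 = 8.4
min_reach = max(0, 10 - 8.4) = max(0, 1.6) = 1.6

Answer: 1.6000 18.4000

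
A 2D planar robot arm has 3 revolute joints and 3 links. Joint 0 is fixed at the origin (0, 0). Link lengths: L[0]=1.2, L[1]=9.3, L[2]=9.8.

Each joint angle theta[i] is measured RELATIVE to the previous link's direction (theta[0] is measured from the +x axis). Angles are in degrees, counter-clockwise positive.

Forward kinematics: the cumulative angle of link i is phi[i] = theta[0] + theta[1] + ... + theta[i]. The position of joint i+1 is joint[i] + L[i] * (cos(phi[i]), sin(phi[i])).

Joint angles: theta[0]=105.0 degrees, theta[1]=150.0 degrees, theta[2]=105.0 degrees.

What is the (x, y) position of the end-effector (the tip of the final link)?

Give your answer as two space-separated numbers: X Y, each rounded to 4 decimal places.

joint[0] = (0.0000, 0.0000)  (base)
link 0: phi[0] = 105 = 105 deg
  cos(105 deg) = -0.2588, sin(105 deg) = 0.9659
  joint[1] = (0.0000, 0.0000) + 1.2 * (-0.2588, 0.9659) = (0.0000 + -0.3106, 0.0000 + 1.1591) = (-0.3106, 1.1591)
link 1: phi[1] = 105 + 150 = 255 deg
  cos(255 deg) = -0.2588, sin(255 deg) = -0.9659
  joint[2] = (-0.3106, 1.1591) + 9.3 * (-0.2588, -0.9659) = (-0.3106 + -2.4070, 1.1591 + -8.9831) = (-2.7176, -7.8240)
link 2: phi[2] = 105 + 150 + 105 = 360 deg
  cos(360 deg) = 1.0000, sin(360 deg) = -0.0000
  joint[3] = (-2.7176, -7.8240) + 9.8 * (1.0000, -0.0000) = (-2.7176 + 9.8000, -7.8240 + -0.0000) = (7.0824, -7.8240)
End effector: (7.0824, -7.8240)

Answer: 7.0824 -7.8240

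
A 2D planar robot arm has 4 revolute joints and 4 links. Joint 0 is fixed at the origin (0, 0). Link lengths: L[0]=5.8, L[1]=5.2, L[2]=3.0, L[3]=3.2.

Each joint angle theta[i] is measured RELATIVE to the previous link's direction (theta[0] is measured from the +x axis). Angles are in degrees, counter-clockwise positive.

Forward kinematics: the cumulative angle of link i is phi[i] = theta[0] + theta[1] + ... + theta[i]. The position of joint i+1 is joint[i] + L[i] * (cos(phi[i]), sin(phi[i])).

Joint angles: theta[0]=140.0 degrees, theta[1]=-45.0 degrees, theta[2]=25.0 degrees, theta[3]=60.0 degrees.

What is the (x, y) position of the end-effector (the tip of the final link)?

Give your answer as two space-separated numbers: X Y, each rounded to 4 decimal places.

joint[0] = (0.0000, 0.0000)  (base)
link 0: phi[0] = 140 = 140 deg
  cos(140 deg) = -0.7660, sin(140 deg) = 0.6428
  joint[1] = (0.0000, 0.0000) + 5.8 * (-0.7660, 0.6428) = (0.0000 + -4.4431, 0.0000 + 3.7282) = (-4.4431, 3.7282)
link 1: phi[1] = 140 + -45 = 95 deg
  cos(95 deg) = -0.0872, sin(95 deg) = 0.9962
  joint[2] = (-4.4431, 3.7282) + 5.2 * (-0.0872, 0.9962) = (-4.4431 + -0.4532, 3.7282 + 5.1802) = (-4.8963, 8.9084)
link 2: phi[2] = 140 + -45 + 25 = 120 deg
  cos(120 deg) = -0.5000, sin(120 deg) = 0.8660
  joint[3] = (-4.8963, 8.9084) + 3 * (-0.5000, 0.8660) = (-4.8963 + -1.5000, 8.9084 + 2.5981) = (-6.3963, 11.5065)
link 3: phi[3] = 140 + -45 + 25 + 60 = 180 deg
  cos(180 deg) = -1.0000, sin(180 deg) = 0.0000
  joint[4] = (-6.3963, 11.5065) + 3.2 * (-1.0000, 0.0000) = (-6.3963 + -3.2000, 11.5065 + 0.0000) = (-9.5963, 11.5065)
End effector: (-9.5963, 11.5065)

Answer: -9.5963 11.5065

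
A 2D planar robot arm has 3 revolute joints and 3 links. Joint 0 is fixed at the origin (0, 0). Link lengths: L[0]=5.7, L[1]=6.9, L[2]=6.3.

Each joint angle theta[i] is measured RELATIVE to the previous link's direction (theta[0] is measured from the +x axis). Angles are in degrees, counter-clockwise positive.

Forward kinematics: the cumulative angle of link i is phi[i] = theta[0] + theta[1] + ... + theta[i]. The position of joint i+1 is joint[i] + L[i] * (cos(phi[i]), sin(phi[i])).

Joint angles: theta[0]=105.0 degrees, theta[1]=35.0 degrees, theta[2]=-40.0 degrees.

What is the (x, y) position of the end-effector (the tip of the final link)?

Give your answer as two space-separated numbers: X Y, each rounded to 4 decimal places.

Answer: -7.8550 16.1453

Derivation:
joint[0] = (0.0000, 0.0000)  (base)
link 0: phi[0] = 105 = 105 deg
  cos(105 deg) = -0.2588, sin(105 deg) = 0.9659
  joint[1] = (0.0000, 0.0000) + 5.7 * (-0.2588, 0.9659) = (0.0000 + -1.4753, 0.0000 + 5.5058) = (-1.4753, 5.5058)
link 1: phi[1] = 105 + 35 = 140 deg
  cos(140 deg) = -0.7660, sin(140 deg) = 0.6428
  joint[2] = (-1.4753, 5.5058) + 6.9 * (-0.7660, 0.6428) = (-1.4753 + -5.2857, 5.5058 + 4.4352) = (-6.7610, 9.9410)
link 2: phi[2] = 105 + 35 + -40 = 100 deg
  cos(100 deg) = -0.1736, sin(100 deg) = 0.9848
  joint[3] = (-6.7610, 9.9410) + 6.3 * (-0.1736, 0.9848) = (-6.7610 + -1.0940, 9.9410 + 6.2043) = (-7.8550, 16.1453)
End effector: (-7.8550, 16.1453)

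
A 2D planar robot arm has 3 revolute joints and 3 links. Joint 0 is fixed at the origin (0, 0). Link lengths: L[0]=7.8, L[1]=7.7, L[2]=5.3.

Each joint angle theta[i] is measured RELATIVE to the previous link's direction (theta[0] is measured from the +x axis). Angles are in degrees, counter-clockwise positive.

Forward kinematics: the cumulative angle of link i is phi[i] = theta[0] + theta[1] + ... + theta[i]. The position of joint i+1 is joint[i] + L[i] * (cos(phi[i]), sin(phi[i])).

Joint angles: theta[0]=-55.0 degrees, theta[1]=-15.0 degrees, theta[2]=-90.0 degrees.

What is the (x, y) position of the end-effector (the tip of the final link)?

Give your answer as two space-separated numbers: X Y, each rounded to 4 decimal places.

joint[0] = (0.0000, 0.0000)  (base)
link 0: phi[0] = -55 = -55 deg
  cos(-55 deg) = 0.5736, sin(-55 deg) = -0.8192
  joint[1] = (0.0000, 0.0000) + 7.8 * (0.5736, -0.8192) = (0.0000 + 4.4739, 0.0000 + -6.3894) = (4.4739, -6.3894)
link 1: phi[1] = -55 + -15 = -70 deg
  cos(-70 deg) = 0.3420, sin(-70 deg) = -0.9397
  joint[2] = (4.4739, -6.3894) + 7.7 * (0.3420, -0.9397) = (4.4739 + 2.6336, -6.3894 + -7.2356) = (7.1075, -13.6250)
link 2: phi[2] = -55 + -15 + -90 = -160 deg
  cos(-160 deg) = -0.9397, sin(-160 deg) = -0.3420
  joint[3] = (7.1075, -13.6250) + 5.3 * (-0.9397, -0.3420) = (7.1075 + -4.9804, -13.6250 + -1.8127) = (2.1271, -15.4377)
End effector: (2.1271, -15.4377)

Answer: 2.1271 -15.4377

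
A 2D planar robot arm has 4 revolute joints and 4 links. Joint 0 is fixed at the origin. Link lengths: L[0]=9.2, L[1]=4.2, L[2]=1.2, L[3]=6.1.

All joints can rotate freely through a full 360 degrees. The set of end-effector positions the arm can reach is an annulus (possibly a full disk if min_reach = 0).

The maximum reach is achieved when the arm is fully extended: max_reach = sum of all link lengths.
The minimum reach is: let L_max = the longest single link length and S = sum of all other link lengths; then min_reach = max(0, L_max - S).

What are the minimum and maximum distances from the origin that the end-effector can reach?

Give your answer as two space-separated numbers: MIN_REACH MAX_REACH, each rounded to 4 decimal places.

Link lengths: [9.2, 4.2, 1.2, 6.1]
max_reach = 9.2 + 4.2 + 1.2 + 6.1 = 20.7
L_max = max([9.2, 4.2, 1.2, 6.1]) = 9.2
S (sum of others) = 20.7 - 9.2 = 11.5
min_reach = max(0, 9.2 - 11.5) = max(0, -2.3) = 0

Answer: 0.0000 20.7000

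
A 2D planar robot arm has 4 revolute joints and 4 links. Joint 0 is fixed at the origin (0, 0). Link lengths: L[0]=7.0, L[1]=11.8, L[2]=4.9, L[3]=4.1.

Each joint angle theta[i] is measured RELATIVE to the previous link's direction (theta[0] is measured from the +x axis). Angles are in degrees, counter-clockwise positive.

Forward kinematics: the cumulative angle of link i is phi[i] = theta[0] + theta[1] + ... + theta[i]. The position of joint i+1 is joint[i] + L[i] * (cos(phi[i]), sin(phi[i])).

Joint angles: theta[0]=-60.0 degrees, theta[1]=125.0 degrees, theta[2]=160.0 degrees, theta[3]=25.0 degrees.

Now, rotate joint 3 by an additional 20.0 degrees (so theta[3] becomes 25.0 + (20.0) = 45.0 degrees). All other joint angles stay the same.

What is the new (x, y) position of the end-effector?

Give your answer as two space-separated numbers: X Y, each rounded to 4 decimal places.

Answer: 5.0221 -2.9326

Derivation:
joint[0] = (0.0000, 0.0000)  (base)
link 0: phi[0] = -60 = -60 deg
  cos(-60 deg) = 0.5000, sin(-60 deg) = -0.8660
  joint[1] = (0.0000, 0.0000) + 7 * (0.5000, -0.8660) = (0.0000 + 3.5000, 0.0000 + -6.0622) = (3.5000, -6.0622)
link 1: phi[1] = -60 + 125 = 65 deg
  cos(65 deg) = 0.4226, sin(65 deg) = 0.9063
  joint[2] = (3.5000, -6.0622) + 11.8 * (0.4226, 0.9063) = (3.5000 + 4.9869, -6.0622 + 10.6944) = (8.4869, 4.6323)
link 2: phi[2] = -60 + 125 + 160 = 225 deg
  cos(225 deg) = -0.7071, sin(225 deg) = -0.7071
  joint[3] = (8.4869, 4.6323) + 4.9 * (-0.7071, -0.7071) = (8.4869 + -3.4648, 4.6323 + -3.4648) = (5.0221, 1.1674)
link 3: phi[3] = -60 + 125 + 160 + 45 = 270 deg
  cos(270 deg) = -0.0000, sin(270 deg) = -1.0000
  joint[4] = (5.0221, 1.1674) + 4.1 * (-0.0000, -1.0000) = (5.0221 + -0.0000, 1.1674 + -4.1000) = (5.0221, -2.9326)
End effector: (5.0221, -2.9326)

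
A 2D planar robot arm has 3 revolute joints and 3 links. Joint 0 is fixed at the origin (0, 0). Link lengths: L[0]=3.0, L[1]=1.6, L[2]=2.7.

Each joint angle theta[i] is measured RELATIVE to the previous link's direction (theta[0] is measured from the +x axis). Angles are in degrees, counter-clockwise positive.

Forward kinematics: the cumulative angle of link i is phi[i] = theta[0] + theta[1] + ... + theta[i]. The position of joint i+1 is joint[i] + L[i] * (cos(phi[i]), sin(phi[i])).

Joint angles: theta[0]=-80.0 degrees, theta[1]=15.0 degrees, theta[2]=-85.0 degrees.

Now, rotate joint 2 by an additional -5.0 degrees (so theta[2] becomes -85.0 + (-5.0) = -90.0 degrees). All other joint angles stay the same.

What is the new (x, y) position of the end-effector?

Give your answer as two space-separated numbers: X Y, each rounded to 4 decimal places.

joint[0] = (0.0000, 0.0000)  (base)
link 0: phi[0] = -80 = -80 deg
  cos(-80 deg) = 0.1736, sin(-80 deg) = -0.9848
  joint[1] = (0.0000, 0.0000) + 3 * (0.1736, -0.9848) = (0.0000 + 0.5209, 0.0000 + -2.9544) = (0.5209, -2.9544)
link 1: phi[1] = -80 + 15 = -65 deg
  cos(-65 deg) = 0.4226, sin(-65 deg) = -0.9063
  joint[2] = (0.5209, -2.9544) + 1.6 * (0.4226, -0.9063) = (0.5209 + 0.6762, -2.9544 + -1.4501) = (1.1971, -4.4045)
link 2: phi[2] = -80 + 15 + -90 = -155 deg
  cos(-155 deg) = -0.9063, sin(-155 deg) = -0.4226
  joint[3] = (1.1971, -4.4045) + 2.7 * (-0.9063, -0.4226) = (1.1971 + -2.4470, -4.4045 + -1.1411) = (-1.2499, -5.5456)
End effector: (-1.2499, -5.5456)

Answer: -1.2499 -5.5456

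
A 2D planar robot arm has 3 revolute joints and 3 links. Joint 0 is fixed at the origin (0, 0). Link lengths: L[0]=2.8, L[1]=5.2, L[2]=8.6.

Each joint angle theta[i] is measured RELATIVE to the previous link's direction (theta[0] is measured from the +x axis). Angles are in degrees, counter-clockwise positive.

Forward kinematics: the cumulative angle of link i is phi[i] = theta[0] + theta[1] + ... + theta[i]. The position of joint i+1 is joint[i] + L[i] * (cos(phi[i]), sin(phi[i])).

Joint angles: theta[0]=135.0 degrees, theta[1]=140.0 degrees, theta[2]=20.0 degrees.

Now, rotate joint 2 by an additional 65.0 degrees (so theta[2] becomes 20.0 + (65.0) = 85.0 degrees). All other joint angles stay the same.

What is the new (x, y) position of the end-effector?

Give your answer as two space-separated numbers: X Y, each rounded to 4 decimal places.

joint[0] = (0.0000, 0.0000)  (base)
link 0: phi[0] = 135 = 135 deg
  cos(135 deg) = -0.7071, sin(135 deg) = 0.7071
  joint[1] = (0.0000, 0.0000) + 2.8 * (-0.7071, 0.7071) = (0.0000 + -1.9799, 0.0000 + 1.9799) = (-1.9799, 1.9799)
link 1: phi[1] = 135 + 140 = 275 deg
  cos(275 deg) = 0.0872, sin(275 deg) = -0.9962
  joint[2] = (-1.9799, 1.9799) + 5.2 * (0.0872, -0.9962) = (-1.9799 + 0.4532, 1.9799 + -5.1802) = (-1.5267, -3.2003)
link 2: phi[2] = 135 + 140 + 85 = 360 deg
  cos(360 deg) = 1.0000, sin(360 deg) = -0.0000
  joint[3] = (-1.5267, -3.2003) + 8.6 * (1.0000, -0.0000) = (-1.5267 + 8.6000, -3.2003 + -0.0000) = (7.0733, -3.2003)
End effector: (7.0733, -3.2003)

Answer: 7.0733 -3.2003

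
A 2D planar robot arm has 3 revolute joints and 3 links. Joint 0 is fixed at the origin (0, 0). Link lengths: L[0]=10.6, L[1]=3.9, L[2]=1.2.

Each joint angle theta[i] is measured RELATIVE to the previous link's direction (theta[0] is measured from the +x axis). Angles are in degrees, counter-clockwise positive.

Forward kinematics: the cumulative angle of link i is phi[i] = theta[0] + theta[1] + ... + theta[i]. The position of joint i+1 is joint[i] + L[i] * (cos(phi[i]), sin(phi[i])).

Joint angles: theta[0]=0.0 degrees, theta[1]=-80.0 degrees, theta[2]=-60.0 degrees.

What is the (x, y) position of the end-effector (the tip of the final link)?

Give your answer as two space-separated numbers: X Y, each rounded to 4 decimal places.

joint[0] = (0.0000, 0.0000)  (base)
link 0: phi[0] = 0 = 0 deg
  cos(0 deg) = 1.0000, sin(0 deg) = 0.0000
  joint[1] = (0.0000, 0.0000) + 10.6 * (1.0000, 0.0000) = (0.0000 + 10.6000, 0.0000 + 0.0000) = (10.6000, 0.0000)
link 1: phi[1] = 0 + -80 = -80 deg
  cos(-80 deg) = 0.1736, sin(-80 deg) = -0.9848
  joint[2] = (10.6000, 0.0000) + 3.9 * (0.1736, -0.9848) = (10.6000 + 0.6772, 0.0000 + -3.8408) = (11.2772, -3.8408)
link 2: phi[2] = 0 + -80 + -60 = -140 deg
  cos(-140 deg) = -0.7660, sin(-140 deg) = -0.6428
  joint[3] = (11.2772, -3.8408) + 1.2 * (-0.7660, -0.6428) = (11.2772 + -0.9193, -3.8408 + -0.7713) = (10.3580, -4.6121)
End effector: (10.3580, -4.6121)

Answer: 10.3580 -4.6121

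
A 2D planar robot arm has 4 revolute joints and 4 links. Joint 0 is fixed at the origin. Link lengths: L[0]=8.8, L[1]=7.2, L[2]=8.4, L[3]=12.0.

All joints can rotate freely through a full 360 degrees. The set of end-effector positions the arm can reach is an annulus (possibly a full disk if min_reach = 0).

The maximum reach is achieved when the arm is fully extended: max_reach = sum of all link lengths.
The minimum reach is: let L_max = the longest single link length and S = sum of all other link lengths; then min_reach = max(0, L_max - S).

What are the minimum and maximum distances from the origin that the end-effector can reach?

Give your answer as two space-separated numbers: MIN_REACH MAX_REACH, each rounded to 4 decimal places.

Link lengths: [8.8, 7.2, 8.4, 12.0]
max_reach = 8.8 + 7.2 + 8.4 + 12 = 36.4
L_max = max([8.8, 7.2, 8.4, 12.0]) = 12
S (sum of others) = 36.4 - 12 = 24.4
min_reach = max(0, 12 - 24.4) = max(0, -12.4) = 0

Answer: 0.0000 36.4000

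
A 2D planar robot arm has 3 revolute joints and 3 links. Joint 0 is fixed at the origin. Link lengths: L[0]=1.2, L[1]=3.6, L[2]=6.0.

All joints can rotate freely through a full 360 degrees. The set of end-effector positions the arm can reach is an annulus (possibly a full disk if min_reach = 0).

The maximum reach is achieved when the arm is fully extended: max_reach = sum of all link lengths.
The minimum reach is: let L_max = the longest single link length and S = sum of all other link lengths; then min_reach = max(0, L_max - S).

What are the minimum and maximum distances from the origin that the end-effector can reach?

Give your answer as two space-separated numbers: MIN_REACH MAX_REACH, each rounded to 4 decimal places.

Answer: 1.2000 10.8000

Derivation:
Link lengths: [1.2, 3.6, 6.0]
max_reach = 1.2 + 3.6 + 6 = 10.8
L_max = max([1.2, 3.6, 6.0]) = 6
S (sum of others) = 10.8 - 6 = 4.8
min_reach = max(0, 6 - 4.8) = max(0, 1.2) = 1.2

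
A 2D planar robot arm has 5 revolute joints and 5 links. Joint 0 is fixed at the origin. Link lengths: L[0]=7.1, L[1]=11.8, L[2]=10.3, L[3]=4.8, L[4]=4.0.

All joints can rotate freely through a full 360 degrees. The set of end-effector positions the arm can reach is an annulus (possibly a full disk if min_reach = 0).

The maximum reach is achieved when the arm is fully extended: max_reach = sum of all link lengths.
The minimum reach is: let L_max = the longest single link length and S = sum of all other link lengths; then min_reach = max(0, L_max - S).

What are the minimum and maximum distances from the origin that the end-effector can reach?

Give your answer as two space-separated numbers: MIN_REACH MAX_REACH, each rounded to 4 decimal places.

Answer: 0.0000 38.0000

Derivation:
Link lengths: [7.1, 11.8, 10.3, 4.8, 4.0]
max_reach = 7.1 + 11.8 + 10.3 + 4.8 + 4 = 38
L_max = max([7.1, 11.8, 10.3, 4.8, 4.0]) = 11.8
S (sum of others) = 38 - 11.8 = 26.2
min_reach = max(0, 11.8 - 26.2) = max(0, -14.4) = 0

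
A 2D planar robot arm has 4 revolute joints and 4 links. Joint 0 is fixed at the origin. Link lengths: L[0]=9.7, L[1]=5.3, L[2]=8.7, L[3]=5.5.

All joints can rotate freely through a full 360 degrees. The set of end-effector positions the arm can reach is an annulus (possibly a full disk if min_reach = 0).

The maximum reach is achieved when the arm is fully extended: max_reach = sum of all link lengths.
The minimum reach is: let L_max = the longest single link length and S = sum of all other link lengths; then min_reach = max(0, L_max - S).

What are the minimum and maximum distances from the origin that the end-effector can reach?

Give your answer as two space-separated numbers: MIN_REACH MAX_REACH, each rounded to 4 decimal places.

Link lengths: [9.7, 5.3, 8.7, 5.5]
max_reach = 9.7 + 5.3 + 8.7 + 5.5 = 29.2
L_max = max([9.7, 5.3, 8.7, 5.5]) = 9.7
S (sum of others) = 29.2 - 9.7 = 19.5
min_reach = max(0, 9.7 - 19.5) = max(0, -9.8) = 0

Answer: 0.0000 29.2000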